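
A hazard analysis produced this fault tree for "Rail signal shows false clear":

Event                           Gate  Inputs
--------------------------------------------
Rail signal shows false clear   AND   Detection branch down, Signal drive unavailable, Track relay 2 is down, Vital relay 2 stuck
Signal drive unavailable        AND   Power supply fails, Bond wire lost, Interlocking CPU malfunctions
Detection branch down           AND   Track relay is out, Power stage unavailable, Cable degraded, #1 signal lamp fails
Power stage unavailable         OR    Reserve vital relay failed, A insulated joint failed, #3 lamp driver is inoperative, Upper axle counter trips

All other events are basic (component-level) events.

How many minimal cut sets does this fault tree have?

4

Power stage unavailable [OR]: union of children's cut sets → 4 cut set(s).
Detection branch down [AND]: one cut set from each child combined → 1 × 4 × 1 × 1 = 4 cut set(s).
Signal drive unavailable [AND]: one cut set from each child combined → 1 × 1 × 1 = 1 cut set(s).
Rail signal shows false clear [AND]: one cut set from each child combined → 4 × 1 × 1 × 1 = 4 cut set(s).
Minimal cut sets: {#1 signal lamp fails, Bond wire lost, Cable degraded, Interlocking CPU malfunctions, Power supply fails, Reserve vital relay failed, Track relay 2 is down, Track relay is out, Vital relay 2 stuck}; {#1 signal lamp fails, A insulated joint failed, Bond wire lost, Cable degraded, Interlocking CPU malfunctions, Power supply fails, Track relay 2 is down, Track relay is out, Vital relay 2 stuck}; {#1 signal lamp fails, #3 lamp driver is inoperative, Bond wire lost, Cable degraded, Interlocking CPU malfunctions, Power supply fails, Track relay 2 is down, Track relay is out, Vital relay 2 stuck}; {#1 signal lamp fails, Bond wire lost, Cable degraded, Interlocking CPU malfunctions, Power supply fails, Track relay 2 is down, Track relay is out, Upper axle counter trips, Vital relay 2 stuck}.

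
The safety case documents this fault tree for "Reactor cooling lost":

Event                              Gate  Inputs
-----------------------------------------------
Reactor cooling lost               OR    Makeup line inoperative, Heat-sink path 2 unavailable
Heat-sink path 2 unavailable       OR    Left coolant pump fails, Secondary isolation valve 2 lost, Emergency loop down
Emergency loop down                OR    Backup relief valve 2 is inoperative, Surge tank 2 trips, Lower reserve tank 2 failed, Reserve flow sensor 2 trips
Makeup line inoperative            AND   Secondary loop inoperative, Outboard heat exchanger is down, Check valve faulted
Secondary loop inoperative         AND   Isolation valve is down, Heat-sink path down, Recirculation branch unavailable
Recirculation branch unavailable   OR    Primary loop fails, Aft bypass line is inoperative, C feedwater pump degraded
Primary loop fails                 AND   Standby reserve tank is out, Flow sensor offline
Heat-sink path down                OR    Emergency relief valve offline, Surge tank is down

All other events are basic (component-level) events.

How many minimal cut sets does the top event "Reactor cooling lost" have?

12

Heat-sink path down [OR]: union of children's cut sets → 2 cut set(s).
Primary loop fails [AND]: one cut set from each child combined → 1 × 1 = 1 cut set(s).
Recirculation branch unavailable [OR]: union of children's cut sets → 3 cut set(s).
Secondary loop inoperative [AND]: one cut set from each child combined → 1 × 2 × 3 = 6 cut set(s).
Makeup line inoperative [AND]: one cut set from each child combined → 6 × 1 × 1 = 6 cut set(s).
Emergency loop down [OR]: union of children's cut sets → 4 cut set(s).
Heat-sink path 2 unavailable [OR]: union of children's cut sets → 6 cut set(s).
Reactor cooling lost [OR]: union of children's cut sets → 12 cut set(s).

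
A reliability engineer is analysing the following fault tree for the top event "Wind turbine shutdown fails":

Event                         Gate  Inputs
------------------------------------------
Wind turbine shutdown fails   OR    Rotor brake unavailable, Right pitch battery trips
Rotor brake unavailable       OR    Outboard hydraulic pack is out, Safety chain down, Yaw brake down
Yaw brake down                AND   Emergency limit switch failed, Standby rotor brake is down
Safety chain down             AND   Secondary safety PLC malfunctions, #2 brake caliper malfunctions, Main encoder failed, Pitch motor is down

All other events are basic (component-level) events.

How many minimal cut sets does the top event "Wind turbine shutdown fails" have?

Safety chain down [AND]: one cut set from each child combined → 1 × 1 × 1 × 1 = 1 cut set(s).
Yaw brake down [AND]: one cut set from each child combined → 1 × 1 = 1 cut set(s).
Rotor brake unavailable [OR]: union of children's cut sets → 3 cut set(s).
Wind turbine shutdown fails [OR]: union of children's cut sets → 4 cut set(s).
Minimal cut sets: {Outboard hydraulic pack is out}; {#2 brake caliper malfunctions, Main encoder failed, Pitch motor is down, Secondary safety PLC malfunctions}; {Emergency limit switch failed, Standby rotor brake is down}; {Right pitch battery trips}.

4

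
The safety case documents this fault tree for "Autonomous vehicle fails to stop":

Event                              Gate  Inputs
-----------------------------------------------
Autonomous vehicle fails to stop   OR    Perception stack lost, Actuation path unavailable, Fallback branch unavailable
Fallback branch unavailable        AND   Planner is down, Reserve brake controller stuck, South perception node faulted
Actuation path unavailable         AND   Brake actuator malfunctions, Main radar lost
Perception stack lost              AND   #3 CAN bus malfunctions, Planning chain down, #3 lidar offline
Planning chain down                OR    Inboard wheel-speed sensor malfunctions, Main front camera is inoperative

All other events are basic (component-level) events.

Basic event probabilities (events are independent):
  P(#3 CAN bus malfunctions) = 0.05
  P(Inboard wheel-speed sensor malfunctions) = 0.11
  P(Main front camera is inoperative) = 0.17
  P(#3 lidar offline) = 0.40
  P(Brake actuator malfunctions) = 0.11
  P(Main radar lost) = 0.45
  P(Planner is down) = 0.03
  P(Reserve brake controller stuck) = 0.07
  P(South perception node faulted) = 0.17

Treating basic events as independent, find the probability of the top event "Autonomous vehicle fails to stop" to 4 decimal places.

P(Planning chain down) [OR] = 1 − (1−0.11) × (1−0.17) = 0.261300
P(Perception stack lost) [AND] = 0.05 × 0.261300 × 0.40 = 0.005226
P(Actuation path unavailable) [AND] = 0.11 × 0.45 = 0.049500
P(Fallback branch unavailable) [AND] = 0.03 × 0.07 × 0.17 = 0.000357
P(Autonomous vehicle fails to stop) [OR] = 1 − (1−0.005226) × (1−0.049500) × (1−0.000357) = 0.054805
Rounded to 4 decimal places: P(Autonomous vehicle fails to stop) ≈ 0.0548.

0.0548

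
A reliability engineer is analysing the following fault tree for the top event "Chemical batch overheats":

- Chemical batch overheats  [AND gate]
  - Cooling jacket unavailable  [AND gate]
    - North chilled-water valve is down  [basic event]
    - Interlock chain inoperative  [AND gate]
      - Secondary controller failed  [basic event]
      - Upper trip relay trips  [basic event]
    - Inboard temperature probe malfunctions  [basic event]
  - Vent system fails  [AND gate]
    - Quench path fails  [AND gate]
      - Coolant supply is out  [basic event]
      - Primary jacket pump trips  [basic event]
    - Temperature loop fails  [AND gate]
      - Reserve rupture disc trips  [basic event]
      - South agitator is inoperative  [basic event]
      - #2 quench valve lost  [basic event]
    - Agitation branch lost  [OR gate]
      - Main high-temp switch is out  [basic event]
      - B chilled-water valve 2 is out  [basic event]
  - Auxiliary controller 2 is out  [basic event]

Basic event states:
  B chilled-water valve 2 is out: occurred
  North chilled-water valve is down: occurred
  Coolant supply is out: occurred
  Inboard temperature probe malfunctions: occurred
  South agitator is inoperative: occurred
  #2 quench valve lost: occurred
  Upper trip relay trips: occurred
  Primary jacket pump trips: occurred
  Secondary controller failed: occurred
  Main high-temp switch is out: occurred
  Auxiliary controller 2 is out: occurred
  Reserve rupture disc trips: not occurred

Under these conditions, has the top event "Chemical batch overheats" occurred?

Interlock chain inoperative [AND]: Secondary controller failed=occurs, Upper trip relay trips=occurs → all inputs occur → occurs.
Cooling jacket unavailable [AND]: North chilled-water valve is down=occurs, Interlock chain inoperative=occurs, Inboard temperature probe malfunctions=occurs → all inputs occur → occurs.
Quench path fails [AND]: Coolant supply is out=occurs, Primary jacket pump trips=occurs → all inputs occur → occurs.
Temperature loop fails [AND]: Reserve rupture disc trips=not, South agitator is inoperative=occurs, #2 quench valve lost=occurs → not all inputs occur → does not occur.
Agitation branch lost [OR]: Main high-temp switch is out=occurs, B chilled-water valve 2 is out=occurs → at least one input occurs → occurs.
Vent system fails [AND]: Quench path fails=occurs, Temperature loop fails=not, Agitation branch lost=occurs → not all inputs occur → does not occur.
Chemical batch overheats [AND]: Cooling jacket unavailable=occurs, Vent system fails=not, Auxiliary controller 2 is out=occurs → not all inputs occur → does not occur.

No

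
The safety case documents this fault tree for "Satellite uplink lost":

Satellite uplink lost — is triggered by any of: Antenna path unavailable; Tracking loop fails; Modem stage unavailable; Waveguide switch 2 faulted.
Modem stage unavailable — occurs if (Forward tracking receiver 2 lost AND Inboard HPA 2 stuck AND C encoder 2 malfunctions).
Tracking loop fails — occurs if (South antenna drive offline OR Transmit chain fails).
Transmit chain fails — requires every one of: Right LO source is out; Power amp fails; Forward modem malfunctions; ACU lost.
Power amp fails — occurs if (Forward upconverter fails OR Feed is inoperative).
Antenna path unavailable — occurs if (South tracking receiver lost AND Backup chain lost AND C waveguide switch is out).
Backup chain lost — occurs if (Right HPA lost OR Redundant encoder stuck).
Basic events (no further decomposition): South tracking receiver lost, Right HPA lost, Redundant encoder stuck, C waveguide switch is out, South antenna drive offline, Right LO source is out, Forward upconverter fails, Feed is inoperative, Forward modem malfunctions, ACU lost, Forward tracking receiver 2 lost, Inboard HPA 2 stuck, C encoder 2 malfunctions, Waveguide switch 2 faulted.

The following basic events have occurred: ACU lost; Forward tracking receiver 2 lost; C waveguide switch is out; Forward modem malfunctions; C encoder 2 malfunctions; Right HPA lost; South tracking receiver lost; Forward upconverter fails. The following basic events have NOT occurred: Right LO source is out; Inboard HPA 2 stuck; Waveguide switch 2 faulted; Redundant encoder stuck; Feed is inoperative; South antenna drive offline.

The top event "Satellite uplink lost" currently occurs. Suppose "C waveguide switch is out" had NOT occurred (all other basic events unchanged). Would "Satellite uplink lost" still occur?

No

Counterfactual: set "C waveguide switch is out" to not occurred.
Backup chain lost [OR]: Right HPA lost=occurs, Redundant encoder stuck=not → at least one input occurs → occurs.
Antenna path unavailable [AND]: South tracking receiver lost=occurs, Backup chain lost=occurs, C waveguide switch is out=not → not all inputs occur → does not occur.
Power amp fails [OR]: Forward upconverter fails=occurs, Feed is inoperative=not → at least one input occurs → occurs.
Transmit chain fails [AND]: Right LO source is out=not, Power amp fails=occurs, Forward modem malfunctions=occurs, ACU lost=occurs → not all inputs occur → does not occur.
Tracking loop fails [OR]: South antenna drive offline=not, Transmit chain fails=not → no input occurs → does not occur.
Modem stage unavailable [AND]: Forward tracking receiver 2 lost=occurs, Inboard HPA 2 stuck=not, C encoder 2 malfunctions=occurs → not all inputs occur → does not occur.
Satellite uplink lost [OR]: Antenna path unavailable=not, Tracking loop fails=not, Modem stage unavailable=not, Waveguide switch 2 faulted=not → no input occurs → does not occur.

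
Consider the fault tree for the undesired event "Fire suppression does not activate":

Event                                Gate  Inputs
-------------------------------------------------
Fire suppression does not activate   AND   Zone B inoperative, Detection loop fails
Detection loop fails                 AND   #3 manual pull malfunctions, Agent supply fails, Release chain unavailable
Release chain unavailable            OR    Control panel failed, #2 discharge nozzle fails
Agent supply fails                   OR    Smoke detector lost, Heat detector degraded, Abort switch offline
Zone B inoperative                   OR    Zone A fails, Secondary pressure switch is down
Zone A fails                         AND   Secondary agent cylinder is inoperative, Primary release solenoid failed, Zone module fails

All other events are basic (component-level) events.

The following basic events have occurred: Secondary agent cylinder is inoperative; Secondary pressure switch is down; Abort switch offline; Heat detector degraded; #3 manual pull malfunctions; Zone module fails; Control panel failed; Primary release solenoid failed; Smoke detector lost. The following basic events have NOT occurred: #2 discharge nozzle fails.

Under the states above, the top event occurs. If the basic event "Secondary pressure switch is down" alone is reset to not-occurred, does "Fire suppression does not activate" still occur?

Counterfactual: set "Secondary pressure switch is down" to not occurred.
Zone A fails [AND]: Secondary agent cylinder is inoperative=occurs, Primary release solenoid failed=occurs, Zone module fails=occurs → all inputs occur → occurs.
Zone B inoperative [OR]: Zone A fails=occurs, Secondary pressure switch is down=not → at least one input occurs → occurs.
Agent supply fails [OR]: Smoke detector lost=occurs, Heat detector degraded=occurs, Abort switch offline=occurs → at least one input occurs → occurs.
Release chain unavailable [OR]: Control panel failed=occurs, #2 discharge nozzle fails=not → at least one input occurs → occurs.
Detection loop fails [AND]: #3 manual pull malfunctions=occurs, Agent supply fails=occurs, Release chain unavailable=occurs → all inputs occur → occurs.
Fire suppression does not activate [AND]: Zone B inoperative=occurs, Detection loop fails=occurs → all inputs occur → occurs.

Yes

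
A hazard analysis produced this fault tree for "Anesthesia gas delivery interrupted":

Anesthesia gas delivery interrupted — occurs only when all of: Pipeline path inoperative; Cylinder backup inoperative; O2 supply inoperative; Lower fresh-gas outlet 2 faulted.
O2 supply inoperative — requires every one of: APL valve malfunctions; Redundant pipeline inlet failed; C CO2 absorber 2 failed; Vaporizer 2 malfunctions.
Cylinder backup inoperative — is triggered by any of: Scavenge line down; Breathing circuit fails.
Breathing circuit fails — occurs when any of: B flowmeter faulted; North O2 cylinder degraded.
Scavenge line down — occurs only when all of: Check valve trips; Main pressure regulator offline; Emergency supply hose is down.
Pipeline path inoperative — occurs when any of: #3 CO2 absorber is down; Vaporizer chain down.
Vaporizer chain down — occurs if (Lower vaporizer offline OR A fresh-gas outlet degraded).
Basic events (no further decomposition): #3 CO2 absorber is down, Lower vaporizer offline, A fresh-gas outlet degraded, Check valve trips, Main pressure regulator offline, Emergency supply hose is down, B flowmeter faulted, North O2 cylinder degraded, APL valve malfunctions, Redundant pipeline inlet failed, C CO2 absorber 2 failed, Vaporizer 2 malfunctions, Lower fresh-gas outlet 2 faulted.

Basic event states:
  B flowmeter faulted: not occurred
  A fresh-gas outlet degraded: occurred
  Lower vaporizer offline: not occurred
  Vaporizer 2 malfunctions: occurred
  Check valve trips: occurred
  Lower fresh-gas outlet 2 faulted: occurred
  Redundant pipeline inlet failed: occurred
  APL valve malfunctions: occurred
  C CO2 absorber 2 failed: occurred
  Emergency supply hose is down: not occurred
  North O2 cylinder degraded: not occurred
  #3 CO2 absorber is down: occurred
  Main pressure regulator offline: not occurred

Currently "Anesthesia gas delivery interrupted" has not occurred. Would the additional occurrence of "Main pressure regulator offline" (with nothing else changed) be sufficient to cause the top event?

Counterfactual: set "Main pressure regulator offline" to occurred.
Vaporizer chain down [OR]: Lower vaporizer offline=not, A fresh-gas outlet degraded=occurs → at least one input occurs → occurs.
Pipeline path inoperative [OR]: #3 CO2 absorber is down=occurs, Vaporizer chain down=occurs → at least one input occurs → occurs.
Scavenge line down [AND]: Check valve trips=occurs, Main pressure regulator offline=occurs, Emergency supply hose is down=not → not all inputs occur → does not occur.
Breathing circuit fails [OR]: B flowmeter faulted=not, North O2 cylinder degraded=not → no input occurs → does not occur.
Cylinder backup inoperative [OR]: Scavenge line down=not, Breathing circuit fails=not → no input occurs → does not occur.
O2 supply inoperative [AND]: APL valve malfunctions=occurs, Redundant pipeline inlet failed=occurs, C CO2 absorber 2 failed=occurs, Vaporizer 2 malfunctions=occurs → all inputs occur → occurs.
Anesthesia gas delivery interrupted [AND]: Pipeline path inoperative=occurs, Cylinder backup inoperative=not, O2 supply inoperative=occurs, Lower fresh-gas outlet 2 faulted=occurs → not all inputs occur → does not occur.

No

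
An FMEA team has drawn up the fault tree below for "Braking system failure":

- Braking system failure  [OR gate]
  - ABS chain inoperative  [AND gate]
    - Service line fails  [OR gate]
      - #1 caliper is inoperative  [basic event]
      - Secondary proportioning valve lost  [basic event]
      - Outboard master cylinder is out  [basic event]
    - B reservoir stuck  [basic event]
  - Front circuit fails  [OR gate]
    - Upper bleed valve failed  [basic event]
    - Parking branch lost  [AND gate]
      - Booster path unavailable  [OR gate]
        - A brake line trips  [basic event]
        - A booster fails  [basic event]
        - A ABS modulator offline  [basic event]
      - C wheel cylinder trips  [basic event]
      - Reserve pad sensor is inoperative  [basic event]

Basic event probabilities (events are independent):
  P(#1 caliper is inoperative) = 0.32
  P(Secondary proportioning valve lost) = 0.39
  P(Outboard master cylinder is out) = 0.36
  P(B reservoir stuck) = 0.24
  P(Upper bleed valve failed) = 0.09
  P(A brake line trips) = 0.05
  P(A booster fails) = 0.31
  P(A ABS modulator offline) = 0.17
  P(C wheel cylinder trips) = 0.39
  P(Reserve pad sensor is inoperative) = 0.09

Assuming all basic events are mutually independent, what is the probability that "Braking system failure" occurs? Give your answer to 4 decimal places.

0.2624

P(Service line fails) [OR] = 1 − (1−0.32) × (1−0.39) × (1−0.36) = 0.734528
P(ABS chain inoperative) [AND] = 0.734528 × 0.24 = 0.176287
P(Booster path unavailable) [OR] = 1 − (1−0.05) × (1−0.31) × (1−0.17) = 0.455935
P(Parking branch lost) [AND] = 0.455935 × 0.39 × 0.09 = 0.016003
P(Front circuit fails) [OR] = 1 − (1−0.09) × (1−0.016003) = 0.104563
P(Braking system failure) [OR] = 1 − (1−0.176287) × (1−0.104563) = 0.262417
Rounded to 4 decimal places: P(Braking system failure) ≈ 0.2624.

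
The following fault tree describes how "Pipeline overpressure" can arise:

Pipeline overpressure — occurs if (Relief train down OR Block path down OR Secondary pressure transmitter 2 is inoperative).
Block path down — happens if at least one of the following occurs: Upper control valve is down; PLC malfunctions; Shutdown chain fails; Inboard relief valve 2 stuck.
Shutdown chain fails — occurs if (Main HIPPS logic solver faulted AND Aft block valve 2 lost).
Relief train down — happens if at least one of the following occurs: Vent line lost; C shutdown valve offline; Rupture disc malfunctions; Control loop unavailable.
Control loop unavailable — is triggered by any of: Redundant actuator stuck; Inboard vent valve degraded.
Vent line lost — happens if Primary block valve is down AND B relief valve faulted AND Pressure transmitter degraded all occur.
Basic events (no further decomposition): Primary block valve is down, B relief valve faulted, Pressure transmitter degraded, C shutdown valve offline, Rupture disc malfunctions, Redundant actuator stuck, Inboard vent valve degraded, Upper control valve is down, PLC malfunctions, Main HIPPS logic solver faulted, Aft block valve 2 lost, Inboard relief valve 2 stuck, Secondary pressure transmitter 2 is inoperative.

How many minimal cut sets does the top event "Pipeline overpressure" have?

Vent line lost [AND]: one cut set from each child combined → 1 × 1 × 1 = 1 cut set(s).
Control loop unavailable [OR]: union of children's cut sets → 2 cut set(s).
Relief train down [OR]: union of children's cut sets → 5 cut set(s).
Shutdown chain fails [AND]: one cut set from each child combined → 1 × 1 = 1 cut set(s).
Block path down [OR]: union of children's cut sets → 4 cut set(s).
Pipeline overpressure [OR]: union of children's cut sets → 10 cut set(s).
Minimal cut sets: {B relief valve faulted, Pressure transmitter degraded, Primary block valve is down}; {C shutdown valve offline}; {Rupture disc malfunctions}; {Redundant actuator stuck}; {Inboard vent valve degraded}; {Upper control valve is down}; {PLC malfunctions}; {Aft block valve 2 lost, Main HIPPS logic solver faulted}; {Inboard relief valve 2 stuck}; {Secondary pressure transmitter 2 is inoperative}.

10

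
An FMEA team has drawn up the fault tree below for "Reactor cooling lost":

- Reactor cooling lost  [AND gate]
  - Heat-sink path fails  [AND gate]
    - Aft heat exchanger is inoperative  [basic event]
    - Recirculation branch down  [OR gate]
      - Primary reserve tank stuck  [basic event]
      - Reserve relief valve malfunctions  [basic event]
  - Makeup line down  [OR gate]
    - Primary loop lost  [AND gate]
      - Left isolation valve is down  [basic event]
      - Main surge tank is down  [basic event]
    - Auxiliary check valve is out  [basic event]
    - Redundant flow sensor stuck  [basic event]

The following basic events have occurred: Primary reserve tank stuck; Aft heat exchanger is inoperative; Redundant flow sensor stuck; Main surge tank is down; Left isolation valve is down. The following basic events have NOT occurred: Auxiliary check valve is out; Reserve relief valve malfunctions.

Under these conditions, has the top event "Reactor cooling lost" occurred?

Recirculation branch down [OR]: Primary reserve tank stuck=occurs, Reserve relief valve malfunctions=not → at least one input occurs → occurs.
Heat-sink path fails [AND]: Aft heat exchanger is inoperative=occurs, Recirculation branch down=occurs → all inputs occur → occurs.
Primary loop lost [AND]: Left isolation valve is down=occurs, Main surge tank is down=occurs → all inputs occur → occurs.
Makeup line down [OR]: Primary loop lost=occurs, Auxiliary check valve is out=not, Redundant flow sensor stuck=occurs → at least one input occurs → occurs.
Reactor cooling lost [AND]: Heat-sink path fails=occurs, Makeup line down=occurs → all inputs occur → occurs.

Yes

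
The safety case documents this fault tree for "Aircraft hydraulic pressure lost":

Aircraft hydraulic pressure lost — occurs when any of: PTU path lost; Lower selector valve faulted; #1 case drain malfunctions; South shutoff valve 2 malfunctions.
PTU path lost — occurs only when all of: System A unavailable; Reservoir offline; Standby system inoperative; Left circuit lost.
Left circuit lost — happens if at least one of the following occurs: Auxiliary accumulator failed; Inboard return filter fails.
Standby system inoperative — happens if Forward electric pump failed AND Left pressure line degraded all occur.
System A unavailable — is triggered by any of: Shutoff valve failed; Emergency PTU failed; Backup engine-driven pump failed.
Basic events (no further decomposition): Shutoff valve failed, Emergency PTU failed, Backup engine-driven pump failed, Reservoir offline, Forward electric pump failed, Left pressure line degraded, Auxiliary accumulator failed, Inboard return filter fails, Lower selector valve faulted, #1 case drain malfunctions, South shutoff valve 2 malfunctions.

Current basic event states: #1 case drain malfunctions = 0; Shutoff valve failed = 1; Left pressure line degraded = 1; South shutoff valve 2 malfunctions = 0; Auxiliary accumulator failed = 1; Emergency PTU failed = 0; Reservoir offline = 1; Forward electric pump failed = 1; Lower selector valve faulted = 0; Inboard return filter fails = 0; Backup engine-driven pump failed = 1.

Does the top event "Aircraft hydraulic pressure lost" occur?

System A unavailable [OR]: Shutoff valve failed=occurs, Emergency PTU failed=not, Backup engine-driven pump failed=occurs → at least one input occurs → occurs.
Standby system inoperative [AND]: Forward electric pump failed=occurs, Left pressure line degraded=occurs → all inputs occur → occurs.
Left circuit lost [OR]: Auxiliary accumulator failed=occurs, Inboard return filter fails=not → at least one input occurs → occurs.
PTU path lost [AND]: System A unavailable=occurs, Reservoir offline=occurs, Standby system inoperative=occurs, Left circuit lost=occurs → all inputs occur → occurs.
Aircraft hydraulic pressure lost [OR]: PTU path lost=occurs, Lower selector valve faulted=not, #1 case drain malfunctions=not, South shutoff valve 2 malfunctions=not → at least one input occurs → occurs.

Yes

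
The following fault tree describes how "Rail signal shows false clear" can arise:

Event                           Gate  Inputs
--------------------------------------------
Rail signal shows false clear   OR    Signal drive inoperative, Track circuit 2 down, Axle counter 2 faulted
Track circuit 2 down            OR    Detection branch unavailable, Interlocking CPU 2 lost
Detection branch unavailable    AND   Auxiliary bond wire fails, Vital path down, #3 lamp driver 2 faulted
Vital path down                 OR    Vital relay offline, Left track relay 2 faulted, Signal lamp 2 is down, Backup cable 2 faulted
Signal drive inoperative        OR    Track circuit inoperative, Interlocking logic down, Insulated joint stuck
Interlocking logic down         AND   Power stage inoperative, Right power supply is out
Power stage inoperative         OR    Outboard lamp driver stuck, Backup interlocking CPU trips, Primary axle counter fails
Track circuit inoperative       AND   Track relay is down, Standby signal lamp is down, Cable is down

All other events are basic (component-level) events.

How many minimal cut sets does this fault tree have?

Track circuit inoperative [AND]: one cut set from each child combined → 1 × 1 × 1 = 1 cut set(s).
Power stage inoperative [OR]: union of children's cut sets → 3 cut set(s).
Interlocking logic down [AND]: one cut set from each child combined → 3 × 1 = 3 cut set(s).
Signal drive inoperative [OR]: union of children's cut sets → 5 cut set(s).
Vital path down [OR]: union of children's cut sets → 4 cut set(s).
Detection branch unavailable [AND]: one cut set from each child combined → 1 × 4 × 1 = 4 cut set(s).
Track circuit 2 down [OR]: union of children's cut sets → 5 cut set(s).
Rail signal shows false clear [OR]: union of children's cut sets → 11 cut set(s).

11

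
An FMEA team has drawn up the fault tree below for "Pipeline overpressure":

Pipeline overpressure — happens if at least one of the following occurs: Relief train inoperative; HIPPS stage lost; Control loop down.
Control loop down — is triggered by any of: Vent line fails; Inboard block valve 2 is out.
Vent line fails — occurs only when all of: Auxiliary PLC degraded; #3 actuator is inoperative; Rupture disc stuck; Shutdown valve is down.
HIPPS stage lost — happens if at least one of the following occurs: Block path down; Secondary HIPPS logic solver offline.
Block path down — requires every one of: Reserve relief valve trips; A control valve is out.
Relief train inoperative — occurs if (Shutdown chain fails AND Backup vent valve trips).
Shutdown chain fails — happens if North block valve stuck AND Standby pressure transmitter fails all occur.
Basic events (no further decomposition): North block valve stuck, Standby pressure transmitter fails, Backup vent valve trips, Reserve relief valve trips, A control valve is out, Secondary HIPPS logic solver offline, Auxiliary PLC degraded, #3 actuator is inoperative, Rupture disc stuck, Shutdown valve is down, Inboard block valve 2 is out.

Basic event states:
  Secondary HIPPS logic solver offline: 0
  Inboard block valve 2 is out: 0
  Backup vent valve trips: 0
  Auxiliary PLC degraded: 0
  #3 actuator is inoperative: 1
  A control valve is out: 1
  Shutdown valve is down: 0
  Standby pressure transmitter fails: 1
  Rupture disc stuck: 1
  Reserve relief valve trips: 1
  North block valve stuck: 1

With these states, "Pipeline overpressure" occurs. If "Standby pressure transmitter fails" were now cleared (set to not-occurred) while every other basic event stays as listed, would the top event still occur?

Yes

Counterfactual: set "Standby pressure transmitter fails" to not occurred.
Shutdown chain fails [AND]: North block valve stuck=occurs, Standby pressure transmitter fails=not → not all inputs occur → does not occur.
Relief train inoperative [AND]: Shutdown chain fails=not, Backup vent valve trips=not → not all inputs occur → does not occur.
Block path down [AND]: Reserve relief valve trips=occurs, A control valve is out=occurs → all inputs occur → occurs.
HIPPS stage lost [OR]: Block path down=occurs, Secondary HIPPS logic solver offline=not → at least one input occurs → occurs.
Vent line fails [AND]: Auxiliary PLC degraded=not, #3 actuator is inoperative=occurs, Rupture disc stuck=occurs, Shutdown valve is down=not → not all inputs occur → does not occur.
Control loop down [OR]: Vent line fails=not, Inboard block valve 2 is out=not → no input occurs → does not occur.
Pipeline overpressure [OR]: Relief train inoperative=not, HIPPS stage lost=occurs, Control loop down=not → at least one input occurs → occurs.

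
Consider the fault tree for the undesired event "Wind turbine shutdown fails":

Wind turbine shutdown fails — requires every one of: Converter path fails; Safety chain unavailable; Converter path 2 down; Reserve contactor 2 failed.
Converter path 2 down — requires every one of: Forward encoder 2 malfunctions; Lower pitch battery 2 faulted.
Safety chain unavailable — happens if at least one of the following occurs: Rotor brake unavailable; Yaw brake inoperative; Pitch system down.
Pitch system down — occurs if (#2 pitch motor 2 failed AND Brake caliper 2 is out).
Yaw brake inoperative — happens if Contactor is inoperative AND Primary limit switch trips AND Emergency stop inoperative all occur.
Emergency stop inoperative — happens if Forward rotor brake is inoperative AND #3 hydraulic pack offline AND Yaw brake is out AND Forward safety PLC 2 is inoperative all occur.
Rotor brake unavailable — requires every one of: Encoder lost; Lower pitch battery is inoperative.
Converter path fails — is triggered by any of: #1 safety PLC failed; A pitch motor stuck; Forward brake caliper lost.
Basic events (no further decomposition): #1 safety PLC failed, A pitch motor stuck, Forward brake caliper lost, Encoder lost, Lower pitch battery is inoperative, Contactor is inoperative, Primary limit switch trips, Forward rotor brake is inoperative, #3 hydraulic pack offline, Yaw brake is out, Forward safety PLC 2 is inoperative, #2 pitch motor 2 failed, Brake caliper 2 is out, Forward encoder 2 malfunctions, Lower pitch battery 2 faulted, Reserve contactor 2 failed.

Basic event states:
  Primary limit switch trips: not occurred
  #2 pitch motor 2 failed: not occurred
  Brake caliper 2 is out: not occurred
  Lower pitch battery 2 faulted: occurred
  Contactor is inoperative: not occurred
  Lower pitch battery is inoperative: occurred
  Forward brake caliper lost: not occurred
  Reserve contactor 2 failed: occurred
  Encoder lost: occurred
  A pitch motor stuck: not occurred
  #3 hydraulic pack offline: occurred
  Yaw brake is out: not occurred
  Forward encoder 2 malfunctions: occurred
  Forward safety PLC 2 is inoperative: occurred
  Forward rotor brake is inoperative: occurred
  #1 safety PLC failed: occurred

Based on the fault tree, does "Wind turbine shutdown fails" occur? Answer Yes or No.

Yes

Converter path fails [OR]: #1 safety PLC failed=occurs, A pitch motor stuck=not, Forward brake caliper lost=not → at least one input occurs → occurs.
Rotor brake unavailable [AND]: Encoder lost=occurs, Lower pitch battery is inoperative=occurs → all inputs occur → occurs.
Emergency stop inoperative [AND]: Forward rotor brake is inoperative=occurs, #3 hydraulic pack offline=occurs, Yaw brake is out=not, Forward safety PLC 2 is inoperative=occurs → not all inputs occur → does not occur.
Yaw brake inoperative [AND]: Contactor is inoperative=not, Primary limit switch trips=not, Emergency stop inoperative=not → not all inputs occur → does not occur.
Pitch system down [AND]: #2 pitch motor 2 failed=not, Brake caliper 2 is out=not → not all inputs occur → does not occur.
Safety chain unavailable [OR]: Rotor brake unavailable=occurs, Yaw brake inoperative=not, Pitch system down=not → at least one input occurs → occurs.
Converter path 2 down [AND]: Forward encoder 2 malfunctions=occurs, Lower pitch battery 2 faulted=occurs → all inputs occur → occurs.
Wind turbine shutdown fails [AND]: Converter path fails=occurs, Safety chain unavailable=occurs, Converter path 2 down=occurs, Reserve contactor 2 failed=occurs → all inputs occur → occurs.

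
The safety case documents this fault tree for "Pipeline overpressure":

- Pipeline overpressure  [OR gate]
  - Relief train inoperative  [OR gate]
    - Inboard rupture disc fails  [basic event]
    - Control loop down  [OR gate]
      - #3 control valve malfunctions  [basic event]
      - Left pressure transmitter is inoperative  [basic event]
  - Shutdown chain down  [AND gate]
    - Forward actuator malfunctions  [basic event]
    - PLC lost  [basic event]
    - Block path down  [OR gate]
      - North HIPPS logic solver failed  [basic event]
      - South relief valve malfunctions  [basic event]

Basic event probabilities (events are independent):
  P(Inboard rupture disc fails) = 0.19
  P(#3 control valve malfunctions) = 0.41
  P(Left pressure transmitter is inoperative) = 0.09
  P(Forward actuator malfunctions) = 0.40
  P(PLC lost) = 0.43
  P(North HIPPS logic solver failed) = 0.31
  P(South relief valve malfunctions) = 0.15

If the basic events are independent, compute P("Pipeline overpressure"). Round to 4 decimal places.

P(Control loop down) [OR] = 1 − (1−0.41) × (1−0.09) = 0.463100
P(Relief train inoperative) [OR] = 1 − (1−0.19) × (1−0.463100) = 0.565111
P(Block path down) [OR] = 1 − (1−0.31) × (1−0.15) = 0.413500
P(Shutdown chain down) [AND] = 0.40 × 0.43 × 0.413500 = 0.071122
P(Pipeline overpressure) [OR] = 1 − (1−0.565111) × (1−0.071122) = 0.596041
Rounded to 4 decimal places: P(Pipeline overpressure) ≈ 0.5960.

0.5960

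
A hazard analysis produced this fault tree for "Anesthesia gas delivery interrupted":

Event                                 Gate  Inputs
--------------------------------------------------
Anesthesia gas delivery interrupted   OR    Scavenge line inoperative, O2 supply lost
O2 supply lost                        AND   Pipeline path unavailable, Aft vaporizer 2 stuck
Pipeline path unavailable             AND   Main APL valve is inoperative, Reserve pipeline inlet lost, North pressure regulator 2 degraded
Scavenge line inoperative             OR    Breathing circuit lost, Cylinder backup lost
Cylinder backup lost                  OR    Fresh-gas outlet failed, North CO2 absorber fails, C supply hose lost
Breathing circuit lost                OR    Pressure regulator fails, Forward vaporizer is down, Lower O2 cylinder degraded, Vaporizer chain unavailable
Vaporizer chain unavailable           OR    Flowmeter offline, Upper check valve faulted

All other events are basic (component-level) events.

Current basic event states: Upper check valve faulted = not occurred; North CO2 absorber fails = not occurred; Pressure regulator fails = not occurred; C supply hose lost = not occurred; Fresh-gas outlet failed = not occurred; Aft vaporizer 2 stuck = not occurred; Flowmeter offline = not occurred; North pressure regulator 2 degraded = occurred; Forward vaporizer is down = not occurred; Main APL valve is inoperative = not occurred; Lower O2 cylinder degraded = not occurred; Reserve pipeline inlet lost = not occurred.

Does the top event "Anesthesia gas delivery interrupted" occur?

No

Vaporizer chain unavailable [OR]: Flowmeter offline=not, Upper check valve faulted=not → no input occurs → does not occur.
Breathing circuit lost [OR]: Pressure regulator fails=not, Forward vaporizer is down=not, Lower O2 cylinder degraded=not, Vaporizer chain unavailable=not → no input occurs → does not occur.
Cylinder backup lost [OR]: Fresh-gas outlet failed=not, North CO2 absorber fails=not, C supply hose lost=not → no input occurs → does not occur.
Scavenge line inoperative [OR]: Breathing circuit lost=not, Cylinder backup lost=not → no input occurs → does not occur.
Pipeline path unavailable [AND]: Main APL valve is inoperative=not, Reserve pipeline inlet lost=not, North pressure regulator 2 degraded=occurs → not all inputs occur → does not occur.
O2 supply lost [AND]: Pipeline path unavailable=not, Aft vaporizer 2 stuck=not → not all inputs occur → does not occur.
Anesthesia gas delivery interrupted [OR]: Scavenge line inoperative=not, O2 supply lost=not → no input occurs → does not occur.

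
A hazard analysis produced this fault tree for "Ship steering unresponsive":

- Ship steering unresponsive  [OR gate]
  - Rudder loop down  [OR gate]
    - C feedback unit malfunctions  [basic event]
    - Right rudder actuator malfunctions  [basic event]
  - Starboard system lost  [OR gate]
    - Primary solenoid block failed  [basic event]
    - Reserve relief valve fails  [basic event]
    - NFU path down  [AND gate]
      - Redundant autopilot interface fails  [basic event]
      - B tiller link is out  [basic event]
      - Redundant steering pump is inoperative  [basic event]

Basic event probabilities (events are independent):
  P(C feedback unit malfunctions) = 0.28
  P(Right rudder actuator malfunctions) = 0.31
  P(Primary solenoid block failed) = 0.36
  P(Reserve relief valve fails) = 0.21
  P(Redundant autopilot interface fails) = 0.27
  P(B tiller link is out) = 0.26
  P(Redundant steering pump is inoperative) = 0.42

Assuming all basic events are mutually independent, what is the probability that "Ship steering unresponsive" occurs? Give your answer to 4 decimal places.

0.7562

P(Rudder loop down) [OR] = 1 − (1−0.28) × (1−0.31) = 0.503200
P(NFU path down) [AND] = 0.27 × 0.26 × 0.42 = 0.029484
P(Starboard system lost) [OR] = 1 − (1−0.36) × (1−0.21) × (1−0.029484) = 0.509307
P(Ship steering unresponsive) [OR] = 1 − (1−0.503200) × (1−0.509307) = 0.756224
Rounded to 4 decimal places: P(Ship steering unresponsive) ≈ 0.7562.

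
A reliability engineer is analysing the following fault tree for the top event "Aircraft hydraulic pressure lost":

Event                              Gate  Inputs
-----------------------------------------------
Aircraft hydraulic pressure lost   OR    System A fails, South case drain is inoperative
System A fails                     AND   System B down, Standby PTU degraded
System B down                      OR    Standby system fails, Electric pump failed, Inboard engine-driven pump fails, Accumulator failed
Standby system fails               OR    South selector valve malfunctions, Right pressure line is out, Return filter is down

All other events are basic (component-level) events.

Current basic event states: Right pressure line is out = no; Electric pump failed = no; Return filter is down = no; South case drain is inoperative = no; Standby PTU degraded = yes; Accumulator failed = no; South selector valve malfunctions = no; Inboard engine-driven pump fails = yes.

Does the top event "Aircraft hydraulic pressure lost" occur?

Standby system fails [OR]: South selector valve malfunctions=not, Right pressure line is out=not, Return filter is down=not → no input occurs → does not occur.
System B down [OR]: Standby system fails=not, Electric pump failed=not, Inboard engine-driven pump fails=occurs, Accumulator failed=not → at least one input occurs → occurs.
System A fails [AND]: System B down=occurs, Standby PTU degraded=occurs → all inputs occur → occurs.
Aircraft hydraulic pressure lost [OR]: System A fails=occurs, South case drain is inoperative=not → at least one input occurs → occurs.

Yes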